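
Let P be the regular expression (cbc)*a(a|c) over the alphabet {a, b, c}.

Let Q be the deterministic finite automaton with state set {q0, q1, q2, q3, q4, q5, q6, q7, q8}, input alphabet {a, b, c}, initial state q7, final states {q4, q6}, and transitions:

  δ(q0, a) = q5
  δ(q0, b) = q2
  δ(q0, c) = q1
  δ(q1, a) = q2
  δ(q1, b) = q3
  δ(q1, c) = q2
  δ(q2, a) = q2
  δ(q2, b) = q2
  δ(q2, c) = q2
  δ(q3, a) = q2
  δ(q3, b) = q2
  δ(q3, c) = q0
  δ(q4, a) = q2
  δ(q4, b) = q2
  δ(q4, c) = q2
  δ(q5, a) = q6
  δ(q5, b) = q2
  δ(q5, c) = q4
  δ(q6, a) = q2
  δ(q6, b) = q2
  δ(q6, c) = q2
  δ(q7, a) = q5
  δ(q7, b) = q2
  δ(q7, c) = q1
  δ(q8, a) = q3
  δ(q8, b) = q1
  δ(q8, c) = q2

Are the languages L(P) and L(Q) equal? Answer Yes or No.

Yes

Converting the expression P to a DFA (subset construction, then merging equivalent states) gives the minimal DFA with states {p0, p1, p2, p3, p4, p5}, start state p0, accepting states {p4} and transitions p0: a→p1, b→p2, c→p3; p1: a→p4, b→p2, c→p4; p2: a→p2, b→p2, c→p2; p3: a→p2, b→p5, c→p2; p4: a→p2, b→p2, c→p2; p5: a→p2, b→p2, c→p0.
Exploring the product automaton P × Q from the start pair (p0, q7), following both machines on each input symbol, reaches 8 state pairs: (p0, q7), (p1, q5), (p2, q2), (p3, q1), (p4, q6), (p4, q4), (p5, q3), (p0, q0).
P accepts in {p4} and Q accepts in {q4, q6}. In every reachable pair the two components are either both accepting — (p4, q6), (p4, q4) — or both non-accepting, so no string is accepted by exactly one of the machines: L(P) \ L(Q) and L(Q) \ L(P) are both empty.
Hence every string is accepted by P iff it is accepted by Q, and the two languages coincide.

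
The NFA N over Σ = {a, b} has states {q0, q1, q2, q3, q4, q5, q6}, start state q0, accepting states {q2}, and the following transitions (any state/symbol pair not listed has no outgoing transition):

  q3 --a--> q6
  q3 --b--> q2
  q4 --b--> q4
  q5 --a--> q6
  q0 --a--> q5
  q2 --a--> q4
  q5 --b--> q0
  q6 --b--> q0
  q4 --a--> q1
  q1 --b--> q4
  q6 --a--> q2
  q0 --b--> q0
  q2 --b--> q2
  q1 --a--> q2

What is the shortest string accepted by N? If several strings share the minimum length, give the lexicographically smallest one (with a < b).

aaa

A breadth-first search from q0 reaches an accepting state first via the path q0 → q5 → q6 → q2 on input aaa.
No string of length < 3 is accepted (BFS exhausts all shorter strings without reaching an accepting state), and aaa is the lexicographically least accepting string of length 3.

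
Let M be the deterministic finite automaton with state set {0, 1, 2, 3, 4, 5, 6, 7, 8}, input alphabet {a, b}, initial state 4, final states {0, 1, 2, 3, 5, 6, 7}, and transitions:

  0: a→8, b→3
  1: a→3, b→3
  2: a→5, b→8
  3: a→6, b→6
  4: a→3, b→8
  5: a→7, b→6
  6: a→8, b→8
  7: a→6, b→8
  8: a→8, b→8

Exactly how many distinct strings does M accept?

3

The useful subgraph on states {3, 4, 6} is acyclic, so L(M) is finite; the longest accepting path visits 3 useful states, giving maximum string length 2.
Counting accepting paths from 4 by length: 1 of length 1, 2 of length 2. Total 3.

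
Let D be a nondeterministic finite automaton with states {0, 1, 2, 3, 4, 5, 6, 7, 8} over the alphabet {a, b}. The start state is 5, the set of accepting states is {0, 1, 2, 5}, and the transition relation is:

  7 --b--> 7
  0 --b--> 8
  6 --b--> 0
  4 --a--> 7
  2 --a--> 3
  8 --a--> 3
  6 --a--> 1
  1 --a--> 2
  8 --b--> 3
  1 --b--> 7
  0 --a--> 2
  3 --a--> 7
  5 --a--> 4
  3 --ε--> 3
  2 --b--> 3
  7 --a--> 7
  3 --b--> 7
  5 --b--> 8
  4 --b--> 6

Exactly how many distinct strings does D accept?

5

The useful subgraph on states {0, 1, 2, 4, 5, 6} is acyclic, so L(D) is finite; the longest accepting path visits 5 useful states, giving maximum string length 4.
Counting accepting paths from 5 by length: 1 of length 0, 2 of length 3, 2 of length 4. Total 5.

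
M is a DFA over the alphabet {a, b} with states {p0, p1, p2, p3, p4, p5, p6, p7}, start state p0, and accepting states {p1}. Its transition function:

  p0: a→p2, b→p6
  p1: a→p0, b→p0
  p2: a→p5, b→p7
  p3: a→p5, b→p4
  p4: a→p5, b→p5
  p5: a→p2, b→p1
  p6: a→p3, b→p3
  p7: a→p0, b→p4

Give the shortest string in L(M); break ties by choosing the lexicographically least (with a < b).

A breadth-first search from p0 reaches an accepting state first via the path p0 → p2 → p5 → p1 on input aab.
No string of length < 3 is accepted (BFS exhausts all shorter strings without reaching an accepting state), and aab is the lexicographically least accepting string of length 3.

aab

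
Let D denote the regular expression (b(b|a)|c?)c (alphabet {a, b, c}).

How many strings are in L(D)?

4

The expression has no Kleene star, so L(D) is finite. Expanding the alternatives gives {c, cc, bac, bbc}.
That is 1 of length 1, 1 of length 2, 2 of length 3: 4 strings in all.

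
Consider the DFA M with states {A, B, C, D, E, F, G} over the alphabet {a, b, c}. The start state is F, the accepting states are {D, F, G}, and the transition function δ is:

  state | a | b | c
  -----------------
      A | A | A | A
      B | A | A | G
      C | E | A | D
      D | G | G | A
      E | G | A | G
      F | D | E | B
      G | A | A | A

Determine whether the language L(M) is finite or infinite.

finite

The useful states (reachable from F and able to reach an accepting state) are {B, D, E, F, G}.
Restricted to these states the transition graph has no cycle, so every accepting path has bounded length and L is finite.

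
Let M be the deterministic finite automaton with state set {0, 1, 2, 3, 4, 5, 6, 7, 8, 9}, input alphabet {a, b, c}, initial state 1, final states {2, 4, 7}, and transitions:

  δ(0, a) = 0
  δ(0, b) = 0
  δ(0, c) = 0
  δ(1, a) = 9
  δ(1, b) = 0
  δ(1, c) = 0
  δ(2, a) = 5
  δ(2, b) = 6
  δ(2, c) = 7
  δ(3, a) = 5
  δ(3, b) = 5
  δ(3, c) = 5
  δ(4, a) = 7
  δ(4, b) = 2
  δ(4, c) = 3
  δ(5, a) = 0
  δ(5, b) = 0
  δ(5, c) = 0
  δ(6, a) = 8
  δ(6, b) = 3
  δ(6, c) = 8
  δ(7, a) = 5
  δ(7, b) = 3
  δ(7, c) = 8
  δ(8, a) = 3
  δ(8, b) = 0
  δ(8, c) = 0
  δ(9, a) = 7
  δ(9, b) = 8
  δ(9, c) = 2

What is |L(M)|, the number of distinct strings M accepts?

3

The useful subgraph on states {1, 2, 7, 9} is acyclic, so L(M) is finite; the longest accepting path visits 4 useful states, giving maximum string length 3.
Counting accepting paths from 1 by length: 2 of length 2, 1 of length 3. Total 3.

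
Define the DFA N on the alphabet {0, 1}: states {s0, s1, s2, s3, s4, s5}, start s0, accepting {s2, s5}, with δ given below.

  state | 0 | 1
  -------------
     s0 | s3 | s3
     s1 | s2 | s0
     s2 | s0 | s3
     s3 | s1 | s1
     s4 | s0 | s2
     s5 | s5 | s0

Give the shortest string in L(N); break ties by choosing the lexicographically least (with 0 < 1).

000

A breadth-first search from s0 reaches an accepting state first via the path s0 → s3 → s1 → s2 on input 000.
No string of length < 3 is accepted (BFS exhausts all shorter strings without reaching an accepting state), and 000 is the lexicographically least accepting string of length 3.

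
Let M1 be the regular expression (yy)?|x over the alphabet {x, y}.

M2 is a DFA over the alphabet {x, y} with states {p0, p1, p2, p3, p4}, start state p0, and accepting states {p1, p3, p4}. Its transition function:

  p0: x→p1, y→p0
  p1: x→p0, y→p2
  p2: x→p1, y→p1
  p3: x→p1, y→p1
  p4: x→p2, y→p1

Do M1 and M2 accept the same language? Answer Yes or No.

No

The empty string ε is accepted by M1 but rejected by M2.
So L(M1) ≠ L(M2).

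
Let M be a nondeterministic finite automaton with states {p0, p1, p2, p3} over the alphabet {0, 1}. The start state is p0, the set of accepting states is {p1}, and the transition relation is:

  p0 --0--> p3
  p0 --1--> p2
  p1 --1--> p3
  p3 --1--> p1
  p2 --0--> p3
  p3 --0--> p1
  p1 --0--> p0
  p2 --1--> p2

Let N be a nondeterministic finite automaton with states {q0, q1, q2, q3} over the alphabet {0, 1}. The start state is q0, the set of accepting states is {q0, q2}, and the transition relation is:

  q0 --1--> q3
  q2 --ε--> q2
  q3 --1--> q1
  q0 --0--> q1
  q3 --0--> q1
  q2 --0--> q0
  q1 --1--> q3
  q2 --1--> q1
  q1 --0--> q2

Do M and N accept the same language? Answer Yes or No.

No

The string 01 is accepted by M but rejected by N.
So L(M) ≠ L(N).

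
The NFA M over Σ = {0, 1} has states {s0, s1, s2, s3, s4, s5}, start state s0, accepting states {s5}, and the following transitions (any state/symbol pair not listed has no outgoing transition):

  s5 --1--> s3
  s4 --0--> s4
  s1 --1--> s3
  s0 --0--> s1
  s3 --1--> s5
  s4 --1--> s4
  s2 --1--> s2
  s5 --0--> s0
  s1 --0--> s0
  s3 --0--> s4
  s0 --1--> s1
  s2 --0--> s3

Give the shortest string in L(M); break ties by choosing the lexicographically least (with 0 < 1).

A breadth-first search from s0 reaches an accepting state first via the path s0 → s1 → s3 → s5 on input 011.
No string of length < 3 is accepted (BFS exhausts all shorter strings without reaching an accepting state), and 011 is the lexicographically least accepting string of length 3.

011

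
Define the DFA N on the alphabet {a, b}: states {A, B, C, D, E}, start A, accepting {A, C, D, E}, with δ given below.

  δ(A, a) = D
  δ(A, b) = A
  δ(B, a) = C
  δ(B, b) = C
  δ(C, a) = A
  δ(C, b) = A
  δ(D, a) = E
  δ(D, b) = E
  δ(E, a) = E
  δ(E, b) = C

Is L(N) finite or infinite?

infinite

State A is reachable from the start and can reach an accepting state, and it lies on the cycle A → A.
Traversing that cycle any number of times yields accepted strings of unbounded length, so the language is infinite.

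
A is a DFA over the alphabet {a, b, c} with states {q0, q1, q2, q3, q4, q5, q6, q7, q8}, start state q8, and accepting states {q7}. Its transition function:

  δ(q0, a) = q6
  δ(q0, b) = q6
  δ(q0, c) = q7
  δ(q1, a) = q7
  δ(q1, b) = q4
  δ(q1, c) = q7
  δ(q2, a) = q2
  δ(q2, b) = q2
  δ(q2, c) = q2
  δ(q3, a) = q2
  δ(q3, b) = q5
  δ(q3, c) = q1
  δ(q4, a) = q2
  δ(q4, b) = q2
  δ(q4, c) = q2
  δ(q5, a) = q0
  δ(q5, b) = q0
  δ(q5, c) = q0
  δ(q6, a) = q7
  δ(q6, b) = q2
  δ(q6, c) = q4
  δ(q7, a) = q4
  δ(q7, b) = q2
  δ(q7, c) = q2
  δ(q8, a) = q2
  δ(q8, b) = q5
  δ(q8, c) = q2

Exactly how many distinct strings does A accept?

9

The useful subgraph on states {q0, q5, q6, q7, q8} is acyclic, so L(A) is finite; the longest accepting path visits 5 useful states, giving maximum string length 4.
Counting accepting paths from q8 by length: 3 of length 3, 6 of length 4. Total 9.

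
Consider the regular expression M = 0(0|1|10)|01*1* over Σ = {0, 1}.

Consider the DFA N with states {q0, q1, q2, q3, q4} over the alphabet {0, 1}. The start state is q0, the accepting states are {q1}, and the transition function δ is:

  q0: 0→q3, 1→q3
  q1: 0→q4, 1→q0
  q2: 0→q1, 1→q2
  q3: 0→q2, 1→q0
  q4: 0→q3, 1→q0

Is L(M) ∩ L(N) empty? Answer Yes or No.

Converting the expression M to a DFA (subset construction, then merging equivalent states) gives the minimal DFA with states {m0, m1, m2, m3, m4, m5}, start state m0, accepting states {m1, m3, m4, m5} and transitions m0: 0→m1, 1→m2; m1: 0→m3, 1→m4; m2: 0→m2, 1→m2; m3: 0→m2, 1→m2; m4: 0→m3, 1→m5; m5: 0→m2, 1→m5.
Exploring the product automaton M × N from the start pair (m0, q0), following both machines on each input symbol, reaches 12 state pairs: (m0, q0), (m1, q3), (m2, q3), (m3, q2), (m4, q0), (m2, q2), (m2, q0), (m2, q1), (m3, q3), (m5, q3), (m2, q4), (m5, q0).
M accepts in {m1, m3, m4, m5} and N accepts in {q1}; no reachable pair has both components accepting, so no string drives both machines to acceptance simultaneously and L(M) ∩ L(N) = ∅.
So no string is accepted by both, and the intersection is empty.

Yes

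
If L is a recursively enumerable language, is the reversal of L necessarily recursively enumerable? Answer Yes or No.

Reverse the input and run the recogniser for L on it; this accepts exactly Lᴿ.
So the recursively enumerable languages are closed under reversal.

Yes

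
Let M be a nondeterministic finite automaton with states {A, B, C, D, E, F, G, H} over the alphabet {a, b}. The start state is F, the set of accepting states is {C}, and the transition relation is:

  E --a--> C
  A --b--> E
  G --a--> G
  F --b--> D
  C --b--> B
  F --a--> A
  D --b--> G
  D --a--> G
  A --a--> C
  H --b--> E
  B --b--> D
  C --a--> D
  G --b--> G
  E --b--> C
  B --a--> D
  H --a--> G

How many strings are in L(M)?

The useful subgraph on states {A, C, E, F} is acyclic, so L(M) is finite; the longest accepting path visits 4 useful states, giving maximum string length 3.
Counting accepting paths from F by length: 1 of length 2, 2 of length 3. Total 3.

3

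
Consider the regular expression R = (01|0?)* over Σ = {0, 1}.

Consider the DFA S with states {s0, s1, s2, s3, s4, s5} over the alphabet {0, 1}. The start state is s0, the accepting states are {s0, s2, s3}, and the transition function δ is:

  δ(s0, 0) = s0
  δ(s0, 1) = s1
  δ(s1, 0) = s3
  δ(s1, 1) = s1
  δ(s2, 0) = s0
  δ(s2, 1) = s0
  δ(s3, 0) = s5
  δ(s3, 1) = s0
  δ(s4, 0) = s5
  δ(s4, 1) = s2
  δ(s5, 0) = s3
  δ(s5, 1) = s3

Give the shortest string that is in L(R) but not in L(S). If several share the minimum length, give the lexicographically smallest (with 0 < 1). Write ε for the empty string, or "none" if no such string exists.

The string 01 is accepted by R but not by S.
No shorter string lies in the difference, and 01 is the lexicographically first length-2 string in L(R) \ L(S).

01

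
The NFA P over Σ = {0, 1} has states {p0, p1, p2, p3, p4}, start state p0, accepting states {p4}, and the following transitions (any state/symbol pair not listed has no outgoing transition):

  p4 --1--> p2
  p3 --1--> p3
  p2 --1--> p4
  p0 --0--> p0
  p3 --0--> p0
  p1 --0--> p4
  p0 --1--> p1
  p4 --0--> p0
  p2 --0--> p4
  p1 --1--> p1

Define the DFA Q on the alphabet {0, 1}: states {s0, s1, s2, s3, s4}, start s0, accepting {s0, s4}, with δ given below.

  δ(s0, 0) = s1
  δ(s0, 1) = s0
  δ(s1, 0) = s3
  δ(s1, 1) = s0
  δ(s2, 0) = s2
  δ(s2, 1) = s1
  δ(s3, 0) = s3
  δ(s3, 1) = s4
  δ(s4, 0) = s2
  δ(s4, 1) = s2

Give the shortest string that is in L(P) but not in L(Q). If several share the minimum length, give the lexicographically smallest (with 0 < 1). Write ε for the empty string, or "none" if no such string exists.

10

The string 10 is accepted by P but not by Q.
No shorter string lies in the difference, and 10 is the lexicographically first length-2 string in L(P) \ L(Q).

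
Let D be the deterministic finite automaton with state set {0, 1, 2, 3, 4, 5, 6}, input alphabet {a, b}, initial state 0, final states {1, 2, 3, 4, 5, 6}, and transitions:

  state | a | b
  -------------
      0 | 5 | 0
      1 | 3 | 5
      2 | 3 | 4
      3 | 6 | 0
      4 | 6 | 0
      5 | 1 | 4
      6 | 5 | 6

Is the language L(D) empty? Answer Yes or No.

The string a is accepted: the run 0 → 5 ends in the accepting state 5.
Since at least one string is accepted, L(D) is not empty.

No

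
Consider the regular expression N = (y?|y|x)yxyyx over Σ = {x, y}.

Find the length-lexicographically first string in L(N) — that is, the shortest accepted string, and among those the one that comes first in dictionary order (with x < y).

By inspection of the expression, no string of length less than 5 matches, and yxyyx is the lexicographically first match of length 5.

yxyyx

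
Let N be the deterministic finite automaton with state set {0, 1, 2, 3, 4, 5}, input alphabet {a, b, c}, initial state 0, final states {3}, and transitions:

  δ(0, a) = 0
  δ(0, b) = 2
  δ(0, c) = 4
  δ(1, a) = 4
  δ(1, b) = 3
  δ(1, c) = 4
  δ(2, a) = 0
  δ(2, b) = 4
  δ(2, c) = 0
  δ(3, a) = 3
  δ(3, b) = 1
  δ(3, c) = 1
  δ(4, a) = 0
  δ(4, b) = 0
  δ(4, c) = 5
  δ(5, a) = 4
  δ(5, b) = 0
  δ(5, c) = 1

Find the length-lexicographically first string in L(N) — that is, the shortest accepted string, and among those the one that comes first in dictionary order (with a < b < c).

A breadth-first search from 0 reaches an accepting state first via the path 0 → 4 → 5 → 1 → 3 on input cccb.
No string of length < 4 is accepted (BFS exhausts all shorter strings without reaching an accepting state), and cccb is the lexicographically least accepting string of length 4.

cccb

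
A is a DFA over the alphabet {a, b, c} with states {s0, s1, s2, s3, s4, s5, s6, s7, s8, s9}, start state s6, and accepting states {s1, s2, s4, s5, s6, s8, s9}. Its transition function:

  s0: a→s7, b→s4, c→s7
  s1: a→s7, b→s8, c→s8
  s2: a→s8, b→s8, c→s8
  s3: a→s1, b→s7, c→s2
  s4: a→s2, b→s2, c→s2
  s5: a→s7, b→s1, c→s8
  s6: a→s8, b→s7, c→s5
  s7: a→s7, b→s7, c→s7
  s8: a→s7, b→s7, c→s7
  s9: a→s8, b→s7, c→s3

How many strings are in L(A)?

The useful subgraph on states {s1, s5, s6, s8} is acyclic, so L(A) is finite; the longest accepting path visits 4 useful states, giving maximum string length 3.
Counting accepting paths from s6 by length: 1 of length 0, 2 of length 1, 2 of length 2, 2 of length 3. Total 7.

7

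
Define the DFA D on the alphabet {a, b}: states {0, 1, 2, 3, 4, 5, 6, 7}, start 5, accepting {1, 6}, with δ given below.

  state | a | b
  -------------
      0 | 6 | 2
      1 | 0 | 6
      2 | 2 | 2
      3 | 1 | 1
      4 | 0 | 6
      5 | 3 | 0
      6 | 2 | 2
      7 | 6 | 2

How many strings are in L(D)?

7

The useful subgraph on states {0, 1, 3, 5, 6} is acyclic, so L(D) is finite; the longest accepting path visits 5 useful states, giving maximum string length 4.
Counting accepting paths from 5 by length: 3 of length 2, 2 of length 3, 2 of length 4. Total 7.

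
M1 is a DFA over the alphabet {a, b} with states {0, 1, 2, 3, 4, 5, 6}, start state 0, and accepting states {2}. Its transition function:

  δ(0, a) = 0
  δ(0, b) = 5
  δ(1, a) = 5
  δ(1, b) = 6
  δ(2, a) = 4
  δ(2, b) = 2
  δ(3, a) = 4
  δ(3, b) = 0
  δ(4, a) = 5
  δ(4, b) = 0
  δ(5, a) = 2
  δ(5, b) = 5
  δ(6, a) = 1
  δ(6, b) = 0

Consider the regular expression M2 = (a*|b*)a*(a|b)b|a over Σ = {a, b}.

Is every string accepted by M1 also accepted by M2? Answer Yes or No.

The string ba is in L(M1) but not in L(M2).
So L(M1) ⊄ L(M2).

No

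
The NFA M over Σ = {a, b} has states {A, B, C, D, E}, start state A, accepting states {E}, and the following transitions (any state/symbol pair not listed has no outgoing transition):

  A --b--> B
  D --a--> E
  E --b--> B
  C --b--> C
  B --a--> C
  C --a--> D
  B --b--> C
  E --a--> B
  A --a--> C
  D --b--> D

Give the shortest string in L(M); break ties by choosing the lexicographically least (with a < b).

A breadth-first search from A reaches an accepting state first via the path A → C → D → E on input aaa.
No string of length < 3 is accepted (BFS exhausts all shorter strings without reaching an accepting state), and aaa is the lexicographically least accepting string of length 3.

aaa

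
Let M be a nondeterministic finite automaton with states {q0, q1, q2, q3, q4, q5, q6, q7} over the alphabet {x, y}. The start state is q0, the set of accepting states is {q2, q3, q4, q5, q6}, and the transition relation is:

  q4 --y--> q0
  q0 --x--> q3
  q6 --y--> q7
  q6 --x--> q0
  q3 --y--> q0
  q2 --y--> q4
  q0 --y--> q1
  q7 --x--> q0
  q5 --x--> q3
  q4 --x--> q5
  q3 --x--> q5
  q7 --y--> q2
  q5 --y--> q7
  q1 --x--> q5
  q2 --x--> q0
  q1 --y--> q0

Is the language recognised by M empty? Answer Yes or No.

No

The string x is accepted: the run q0 → q3 ends in the accepting state q3.
Since at least one string is accepted, L(M) is not empty.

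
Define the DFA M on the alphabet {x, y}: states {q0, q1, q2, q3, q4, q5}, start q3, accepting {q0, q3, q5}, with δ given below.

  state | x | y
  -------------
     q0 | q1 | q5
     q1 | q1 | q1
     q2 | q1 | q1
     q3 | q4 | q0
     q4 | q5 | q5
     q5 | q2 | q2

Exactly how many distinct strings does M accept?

5

The useful subgraph on states {q0, q3, q4, q5} is acyclic, so L(M) is finite; the longest accepting path visits 3 useful states, giving maximum string length 2.
Counting accepting paths from q3 by length: 1 of length 0, 1 of length 1, 3 of length 2. Total 5.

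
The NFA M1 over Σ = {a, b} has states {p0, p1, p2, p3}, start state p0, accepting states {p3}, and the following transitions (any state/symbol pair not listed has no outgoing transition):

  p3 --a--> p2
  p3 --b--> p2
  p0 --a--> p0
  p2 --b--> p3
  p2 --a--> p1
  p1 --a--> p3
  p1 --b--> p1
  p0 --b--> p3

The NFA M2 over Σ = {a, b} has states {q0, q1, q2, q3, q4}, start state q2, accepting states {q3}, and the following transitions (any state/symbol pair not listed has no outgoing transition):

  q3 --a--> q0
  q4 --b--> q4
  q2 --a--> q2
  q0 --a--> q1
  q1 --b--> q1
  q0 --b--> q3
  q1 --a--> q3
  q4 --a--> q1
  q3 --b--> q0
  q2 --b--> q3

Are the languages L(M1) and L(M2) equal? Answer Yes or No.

Yes

Exploring the product automaton M1 × M2 from the start pair (p0, q2), following both machines on each input symbol, reaches 4 state pairs: (p0, q2), (p3, q3), (p2, q0), (p1, q1).
M1 accepts in {p3} and M2 accepts in {q3}. In every reachable pair the two components are either both accepting — (p3, q3) — or both non-accepting, so no string is accepted by exactly one of the machines: L(M1) \ L(M2) and L(M2) \ L(M1) are both empty.
Hence every string is accepted by M1 iff it is accepted by M2, and the two languages coincide.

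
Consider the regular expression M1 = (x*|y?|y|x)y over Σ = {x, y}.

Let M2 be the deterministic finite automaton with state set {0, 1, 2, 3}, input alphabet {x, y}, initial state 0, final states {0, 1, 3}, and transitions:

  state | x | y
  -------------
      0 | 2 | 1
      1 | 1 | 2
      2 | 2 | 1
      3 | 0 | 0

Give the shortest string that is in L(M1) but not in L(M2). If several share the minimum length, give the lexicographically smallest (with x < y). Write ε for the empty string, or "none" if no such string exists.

The string yy is accepted by M1 but not by M2.
No shorter string lies in the difference, and yy is the lexicographically first length-2 string in L(M1) \ L(M2).

yy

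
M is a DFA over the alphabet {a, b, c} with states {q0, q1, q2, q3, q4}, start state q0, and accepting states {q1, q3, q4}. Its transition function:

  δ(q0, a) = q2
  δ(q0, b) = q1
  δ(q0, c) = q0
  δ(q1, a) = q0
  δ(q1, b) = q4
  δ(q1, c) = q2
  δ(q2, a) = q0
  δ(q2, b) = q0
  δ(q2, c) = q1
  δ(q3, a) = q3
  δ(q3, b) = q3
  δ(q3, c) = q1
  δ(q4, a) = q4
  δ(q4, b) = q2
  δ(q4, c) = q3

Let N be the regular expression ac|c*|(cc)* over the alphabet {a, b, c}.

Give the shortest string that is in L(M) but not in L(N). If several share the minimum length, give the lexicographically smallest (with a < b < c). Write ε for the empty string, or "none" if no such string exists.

b

The string b is accepted by M but not by N.
No shorter string lies in the difference, and b is the lexicographically first length-1 string in L(M) \ L(N).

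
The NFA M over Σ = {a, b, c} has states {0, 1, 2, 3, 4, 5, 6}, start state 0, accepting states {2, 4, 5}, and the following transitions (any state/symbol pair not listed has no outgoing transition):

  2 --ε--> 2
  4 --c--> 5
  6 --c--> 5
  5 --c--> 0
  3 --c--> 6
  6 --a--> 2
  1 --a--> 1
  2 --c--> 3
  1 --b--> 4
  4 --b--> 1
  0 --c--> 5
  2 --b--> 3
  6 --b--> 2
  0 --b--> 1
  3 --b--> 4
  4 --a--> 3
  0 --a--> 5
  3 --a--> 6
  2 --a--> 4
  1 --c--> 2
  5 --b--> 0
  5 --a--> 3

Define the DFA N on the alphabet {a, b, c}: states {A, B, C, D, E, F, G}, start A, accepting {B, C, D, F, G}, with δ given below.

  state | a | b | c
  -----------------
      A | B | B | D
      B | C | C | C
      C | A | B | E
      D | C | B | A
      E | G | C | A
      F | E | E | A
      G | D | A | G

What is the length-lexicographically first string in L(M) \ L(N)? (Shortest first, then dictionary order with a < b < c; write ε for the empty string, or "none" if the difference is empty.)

aba

The string aba is accepted by M but not by N.
No shorter string lies in the difference, and aba is the lexicographically first length-3 string in L(M) \ L(N).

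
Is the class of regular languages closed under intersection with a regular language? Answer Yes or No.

Yes

This is a special case of closure under intersection: the product of the two DFAs, accepting on F₁ × F₂, recognises the intersection.
So the regular languages are closed under intersection with a regular language.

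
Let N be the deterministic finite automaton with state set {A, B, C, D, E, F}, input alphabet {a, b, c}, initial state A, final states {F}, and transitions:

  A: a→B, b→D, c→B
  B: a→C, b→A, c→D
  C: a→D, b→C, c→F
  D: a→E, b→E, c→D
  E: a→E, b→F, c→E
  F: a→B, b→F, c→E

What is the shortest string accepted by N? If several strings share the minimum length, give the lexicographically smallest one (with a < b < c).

A breadth-first search from A reaches an accepting state first via the path A → B → C → F on input aac.
No string of length < 3 is accepted (BFS exhausts all shorter strings without reaching an accepting state), and aac is the lexicographically least accepting string of length 3.

aac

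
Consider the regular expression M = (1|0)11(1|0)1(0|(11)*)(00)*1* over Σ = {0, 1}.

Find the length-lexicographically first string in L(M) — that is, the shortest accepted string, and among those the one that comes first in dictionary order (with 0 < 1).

By inspection of the expression, no string of length less than 5 matches, and 01101 is the lexicographically first match of length 5.

01101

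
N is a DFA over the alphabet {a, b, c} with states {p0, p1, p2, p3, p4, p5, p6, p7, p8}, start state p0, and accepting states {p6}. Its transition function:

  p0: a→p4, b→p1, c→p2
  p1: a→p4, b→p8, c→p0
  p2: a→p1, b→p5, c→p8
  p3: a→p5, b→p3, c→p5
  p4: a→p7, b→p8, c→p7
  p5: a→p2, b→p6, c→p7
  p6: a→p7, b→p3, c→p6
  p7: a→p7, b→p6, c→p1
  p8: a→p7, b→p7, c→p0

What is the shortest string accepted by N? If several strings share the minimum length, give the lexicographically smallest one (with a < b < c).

aab

A breadth-first search from p0 reaches an accepting state first via the path p0 → p4 → p7 → p6 on input aab.
No string of length < 3 is accepted (BFS exhausts all shorter strings without reaching an accepting state), and aab is the lexicographically least accepting string of length 3.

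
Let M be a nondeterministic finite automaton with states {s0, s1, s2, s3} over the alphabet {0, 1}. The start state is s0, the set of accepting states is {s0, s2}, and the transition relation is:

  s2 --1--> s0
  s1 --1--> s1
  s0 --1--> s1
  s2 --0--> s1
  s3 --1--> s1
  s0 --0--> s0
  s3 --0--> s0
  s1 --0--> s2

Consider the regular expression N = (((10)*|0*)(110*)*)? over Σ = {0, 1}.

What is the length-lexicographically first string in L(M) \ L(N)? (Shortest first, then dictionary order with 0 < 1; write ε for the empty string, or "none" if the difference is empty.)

010

The string 010 is accepted by M but not by N.
No shorter string lies in the difference, and 010 is the lexicographically first length-3 string in L(M) \ L(N).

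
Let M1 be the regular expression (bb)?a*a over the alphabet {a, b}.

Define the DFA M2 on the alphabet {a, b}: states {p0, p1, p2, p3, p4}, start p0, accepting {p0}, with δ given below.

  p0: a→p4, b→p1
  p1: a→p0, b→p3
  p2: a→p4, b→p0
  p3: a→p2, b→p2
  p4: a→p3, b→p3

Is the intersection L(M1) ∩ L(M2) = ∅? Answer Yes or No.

Yes

Converting the expression M1 to a DFA (subset construction, then merging equivalent states) gives the minimal DFA with states {r0, r1, r2, r3, r4}, start state r0, accepting states {r1} and transitions r0: a→r1, b→r2; r1: a→r1, b→r3; r2: a→r3, b→r4; r3: a→r3, b→r3; r4: a→r1, b→r3.
Exploring the product automaton M1 × M2 from the start pair (r0, p0), following both machines on each input symbol, reaches 11 state pairs: (r0, p0), (r1, p4), (r2, p1), (r1, p3), (r3, p3), (r3, p0), (r4, p3), (r1, p2), (r3, p2), (r3, p4), (r3, p1).
M1 accepts in {r1} and M2 accepts in {p0}; no reachable pair has both components accepting, so no string drives both machines to acceptance simultaneously and L(M1) ∩ L(M2) = ∅.
So no string is accepted by both, and the intersection is empty.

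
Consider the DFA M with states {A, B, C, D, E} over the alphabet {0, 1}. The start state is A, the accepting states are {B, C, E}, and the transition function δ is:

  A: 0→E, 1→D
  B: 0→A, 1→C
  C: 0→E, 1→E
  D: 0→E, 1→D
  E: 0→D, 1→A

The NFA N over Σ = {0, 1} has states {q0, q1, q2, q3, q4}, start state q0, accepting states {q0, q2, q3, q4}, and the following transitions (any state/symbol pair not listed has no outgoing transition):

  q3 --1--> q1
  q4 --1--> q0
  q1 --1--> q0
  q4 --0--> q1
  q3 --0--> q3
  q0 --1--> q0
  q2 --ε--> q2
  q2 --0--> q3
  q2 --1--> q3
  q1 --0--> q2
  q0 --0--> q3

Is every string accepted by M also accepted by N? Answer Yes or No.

Yes

Exploring the product automaton M × N from the start pair (A, q0), following both machines on each input symbol, reaches 8 state pairs: (A, q0), (E, q3), (D, q0), (D, q3), (A, q1), (D, q1), (E, q2), (A, q3).
M accepts in {B, C, E} and N accepts in {q0, q2, q3, q4}. The reachable pairs whose M-component is accepting are (E, q3), (E, q2); in each of them the N-component is accepting too, so the product for L(M) \ L(N) (M-component accepting, N-component rejecting) has no reachable accepting pair and the difference is empty.
Hence every string in L(M) is also in L(N).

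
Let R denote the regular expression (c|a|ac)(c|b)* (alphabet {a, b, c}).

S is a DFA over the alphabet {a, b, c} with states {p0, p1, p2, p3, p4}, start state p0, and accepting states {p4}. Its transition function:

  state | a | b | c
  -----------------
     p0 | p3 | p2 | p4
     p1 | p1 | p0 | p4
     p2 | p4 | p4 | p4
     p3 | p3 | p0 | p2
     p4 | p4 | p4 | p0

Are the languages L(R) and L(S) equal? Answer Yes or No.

No

The string a is accepted by R but rejected by S.
So L(R) ≠ L(S).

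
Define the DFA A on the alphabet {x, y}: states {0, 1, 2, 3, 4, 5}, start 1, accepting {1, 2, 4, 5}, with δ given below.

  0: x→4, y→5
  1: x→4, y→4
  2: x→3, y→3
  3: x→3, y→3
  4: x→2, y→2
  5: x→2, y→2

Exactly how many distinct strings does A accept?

7

The useful subgraph on states {1, 2, 4} is acyclic, so L(A) is finite; the longest accepting path visits 3 useful states, giving maximum string length 2.
Counting accepting paths from 1 by length: 1 of length 0, 2 of length 1, 4 of length 2. Total 7.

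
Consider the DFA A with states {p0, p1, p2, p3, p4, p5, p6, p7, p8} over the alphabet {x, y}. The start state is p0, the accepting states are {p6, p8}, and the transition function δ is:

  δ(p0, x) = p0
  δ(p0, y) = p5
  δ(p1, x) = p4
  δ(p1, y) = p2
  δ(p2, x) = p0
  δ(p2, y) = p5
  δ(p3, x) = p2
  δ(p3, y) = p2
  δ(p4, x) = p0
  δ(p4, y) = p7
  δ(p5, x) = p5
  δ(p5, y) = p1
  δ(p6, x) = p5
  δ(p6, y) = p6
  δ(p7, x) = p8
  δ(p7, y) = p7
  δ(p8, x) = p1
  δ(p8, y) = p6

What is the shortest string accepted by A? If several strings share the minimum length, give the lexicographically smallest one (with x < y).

A breadth-first search from p0 reaches an accepting state first via the path p0 → p5 → p1 → p4 → p7 → p8 on input yyxyx.
No string of length < 5 is accepted (BFS exhausts all shorter strings without reaching an accepting state), and yyxyx is the lexicographically least accepting string of length 5.

yyxyx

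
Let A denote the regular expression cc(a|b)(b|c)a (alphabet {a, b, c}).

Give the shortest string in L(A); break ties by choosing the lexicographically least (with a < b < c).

By inspection of the expression, no string of length less than 5 matches, and ccaba is the lexicographically first match of length 5.

ccaba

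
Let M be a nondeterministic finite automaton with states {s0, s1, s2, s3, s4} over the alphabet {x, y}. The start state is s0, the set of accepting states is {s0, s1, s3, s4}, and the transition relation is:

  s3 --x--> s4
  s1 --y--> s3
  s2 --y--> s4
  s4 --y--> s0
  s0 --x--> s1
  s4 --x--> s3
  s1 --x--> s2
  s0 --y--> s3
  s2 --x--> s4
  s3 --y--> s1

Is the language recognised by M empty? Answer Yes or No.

No

The empty string ε is accepted: the run s0 ends in the accepting state s0.
Since at least one string is accepted, L(M) is not empty.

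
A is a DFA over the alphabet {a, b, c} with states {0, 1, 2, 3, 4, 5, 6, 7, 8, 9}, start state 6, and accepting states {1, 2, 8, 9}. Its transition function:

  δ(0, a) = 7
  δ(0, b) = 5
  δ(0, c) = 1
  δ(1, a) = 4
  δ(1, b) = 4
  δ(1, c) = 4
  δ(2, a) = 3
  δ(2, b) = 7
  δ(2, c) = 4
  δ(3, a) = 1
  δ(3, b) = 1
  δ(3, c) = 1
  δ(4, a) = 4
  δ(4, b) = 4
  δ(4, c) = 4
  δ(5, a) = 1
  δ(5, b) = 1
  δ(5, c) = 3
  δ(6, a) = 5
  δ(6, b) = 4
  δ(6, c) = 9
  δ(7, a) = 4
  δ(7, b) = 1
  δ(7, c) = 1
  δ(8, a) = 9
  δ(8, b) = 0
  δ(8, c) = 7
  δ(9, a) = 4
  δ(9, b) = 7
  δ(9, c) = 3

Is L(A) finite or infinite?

finite

The useful states (reachable from 6 and able to reach an accepting state) are {1, 3, 5, 6, 7, 9}.
Restricted to these states the transition graph has no cycle, so every accepting path has bounded length and L is finite.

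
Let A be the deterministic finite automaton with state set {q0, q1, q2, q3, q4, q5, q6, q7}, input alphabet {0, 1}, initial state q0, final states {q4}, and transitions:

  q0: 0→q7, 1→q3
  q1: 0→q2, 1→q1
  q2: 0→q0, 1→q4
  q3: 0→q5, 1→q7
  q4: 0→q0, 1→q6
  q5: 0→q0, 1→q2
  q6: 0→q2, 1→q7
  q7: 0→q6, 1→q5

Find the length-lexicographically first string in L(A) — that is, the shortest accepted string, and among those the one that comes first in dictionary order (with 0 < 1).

A breadth-first search from q0 reaches an accepting state first via the path q0 → q7 → q6 → q2 → q4 on input 0001.
No string of length < 4 is accepted (BFS exhausts all shorter strings without reaching an accepting state), and 0001 is the lexicographically least accepting string of length 4.

0001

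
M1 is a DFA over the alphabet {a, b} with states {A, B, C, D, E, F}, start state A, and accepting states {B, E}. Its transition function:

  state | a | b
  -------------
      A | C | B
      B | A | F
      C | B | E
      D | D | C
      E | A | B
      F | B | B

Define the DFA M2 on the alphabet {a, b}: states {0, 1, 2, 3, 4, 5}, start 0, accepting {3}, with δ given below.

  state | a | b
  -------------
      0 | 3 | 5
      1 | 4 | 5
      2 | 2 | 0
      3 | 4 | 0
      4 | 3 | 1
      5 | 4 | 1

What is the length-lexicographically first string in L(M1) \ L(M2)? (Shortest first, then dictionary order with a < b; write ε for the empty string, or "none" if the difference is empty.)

b

The string b is accepted by M1 but not by M2.
No shorter string lies in the difference, and b is the lexicographically first length-1 string in L(M1) \ L(M2).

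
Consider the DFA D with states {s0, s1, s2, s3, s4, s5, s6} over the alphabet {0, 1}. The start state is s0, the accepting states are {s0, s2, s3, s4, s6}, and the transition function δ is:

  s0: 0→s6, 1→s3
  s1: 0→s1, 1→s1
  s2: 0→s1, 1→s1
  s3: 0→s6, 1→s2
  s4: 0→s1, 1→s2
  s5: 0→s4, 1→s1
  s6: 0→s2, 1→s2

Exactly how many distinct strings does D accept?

The useful subgraph on states {s0, s2, s3, s6} is acyclic, so L(D) is finite; the longest accepting path visits 4 useful states, giving maximum string length 3.
Counting accepting paths from s0 by length: 1 of length 0, 2 of length 1, 4 of length 2, 2 of length 3. Total 9.

9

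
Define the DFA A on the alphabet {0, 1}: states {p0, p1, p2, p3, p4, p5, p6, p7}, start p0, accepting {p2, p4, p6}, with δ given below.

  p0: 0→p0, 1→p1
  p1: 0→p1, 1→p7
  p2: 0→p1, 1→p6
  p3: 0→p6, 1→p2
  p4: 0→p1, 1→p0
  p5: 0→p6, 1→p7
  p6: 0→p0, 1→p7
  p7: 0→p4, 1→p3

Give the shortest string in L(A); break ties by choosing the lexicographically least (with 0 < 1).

A breadth-first search from p0 reaches an accepting state first via the path p0 → p1 → p7 → p4 on input 110.
No string of length < 3 is accepted (BFS exhausts all shorter strings without reaching an accepting state), and 110 is the lexicographically least accepting string of length 3.

110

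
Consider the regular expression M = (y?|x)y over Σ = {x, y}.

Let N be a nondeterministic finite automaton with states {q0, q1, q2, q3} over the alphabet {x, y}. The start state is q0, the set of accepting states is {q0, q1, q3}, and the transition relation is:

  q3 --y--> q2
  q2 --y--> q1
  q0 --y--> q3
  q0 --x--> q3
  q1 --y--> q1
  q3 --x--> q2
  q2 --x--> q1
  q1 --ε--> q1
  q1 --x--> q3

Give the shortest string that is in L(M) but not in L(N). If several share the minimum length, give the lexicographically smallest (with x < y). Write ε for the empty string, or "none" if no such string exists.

xy

The string xy is accepted by M but not by N.
No shorter string lies in the difference, and xy is the lexicographically first length-2 string in L(M) \ L(N).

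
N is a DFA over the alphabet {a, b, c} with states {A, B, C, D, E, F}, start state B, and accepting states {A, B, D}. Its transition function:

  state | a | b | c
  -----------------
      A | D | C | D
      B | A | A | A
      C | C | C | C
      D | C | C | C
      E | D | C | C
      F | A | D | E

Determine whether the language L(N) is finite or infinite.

finite

The useful states (reachable from B and able to reach an accepting state) are {A, B, D}.
Restricted to these states the transition graph has no cycle, so every accepting path has bounded length and L is finite.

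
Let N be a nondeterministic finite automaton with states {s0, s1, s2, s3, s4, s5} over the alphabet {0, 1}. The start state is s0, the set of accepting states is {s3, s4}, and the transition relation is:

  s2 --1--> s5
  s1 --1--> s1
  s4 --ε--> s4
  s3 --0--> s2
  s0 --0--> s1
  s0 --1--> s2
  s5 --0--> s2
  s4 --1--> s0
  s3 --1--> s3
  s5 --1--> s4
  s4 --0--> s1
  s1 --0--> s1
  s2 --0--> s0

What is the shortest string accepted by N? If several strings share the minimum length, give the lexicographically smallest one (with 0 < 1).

A breadth-first search from s0 reaches an accepting state first via the path s0 → s2 → s5 → s4 on input 111.
No string of length < 3 is accepted (BFS exhausts all shorter strings without reaching an accepting state), and 111 is the lexicographically least accepting string of length 3.

111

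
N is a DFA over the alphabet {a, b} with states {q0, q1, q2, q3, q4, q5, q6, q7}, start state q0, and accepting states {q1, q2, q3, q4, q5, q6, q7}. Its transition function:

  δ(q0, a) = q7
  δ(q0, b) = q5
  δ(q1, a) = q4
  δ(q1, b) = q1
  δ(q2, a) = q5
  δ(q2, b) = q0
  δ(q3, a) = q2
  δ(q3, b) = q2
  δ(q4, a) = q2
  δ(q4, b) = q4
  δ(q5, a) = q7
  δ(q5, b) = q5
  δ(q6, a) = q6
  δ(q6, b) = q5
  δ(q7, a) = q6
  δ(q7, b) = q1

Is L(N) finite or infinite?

infinite

State q5 is reachable from the start and can reach an accepting state, and it lies on the cycle q5 → q5.
Traversing that cycle any number of times yields accepted strings of unbounded length, so the language is infinite.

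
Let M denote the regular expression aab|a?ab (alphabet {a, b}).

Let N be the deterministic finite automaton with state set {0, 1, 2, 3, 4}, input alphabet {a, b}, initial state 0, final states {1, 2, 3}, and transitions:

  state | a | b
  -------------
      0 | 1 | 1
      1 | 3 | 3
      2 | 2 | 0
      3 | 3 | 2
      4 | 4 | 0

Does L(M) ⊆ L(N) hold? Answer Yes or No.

Yes

Converting the expression M to a DFA (subset construction, then merging equivalent states) gives the minimal DFA with states {m0, m1, m2, m3, m4}, start state m0, accepting states {m4} and transitions m0: a→m1, b→m2; m1: a→m3, b→m4; m2: a→m2, b→m2; m3: a→m2, b→m4; m4: a→m2, b→m2.
Exploring the product automaton M × N from the start pair (m0, 0), following both machines on each input symbol, reaches 9 state pairs: (m0, 0), (m1, 1), (m2, 1), (m3, 3), (m4, 3), (m2, 3), (m4, 2), (m2, 2), (m2, 0).
M accepts in {m4} and N accepts in {1, 2, 3}. The reachable pairs whose M-component is accepting are (m4, 3), (m4, 2); in each of them the N-component is accepting too, so the product for L(M) \ L(N) (M-component accepting, N-component rejecting) has no reachable accepting pair and the difference is empty.
Hence every string in L(M) is also in L(N).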